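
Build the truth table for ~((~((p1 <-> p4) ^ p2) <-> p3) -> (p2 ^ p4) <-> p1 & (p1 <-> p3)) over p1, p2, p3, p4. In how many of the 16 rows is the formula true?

p1 | p2 | p3 | p4 | φ
-- | -- | -- | -- | -
F  | F  | F  | F  | F
F  | F  | F  | T  | T
F  | F  | T  | F  | T
F  | F  | T  | T  | T
F  | T  | F  | F  | T
F  | T  | F  | T  | F
F  | T  | T  | F  | T
F  | T  | T  | T  | T
T  | F  | F  | F  | T
T  | F  | F  | T  | T
T  | F  | T  | F  | T
T  | F  | T  | T  | F
T  | T  | F  | F  | T
T  | T  | F  | T  | T
T  | T  | T  | F  | F
T  | T  | T  | T  | T
The formula is true on 12 of the 16 rows.

12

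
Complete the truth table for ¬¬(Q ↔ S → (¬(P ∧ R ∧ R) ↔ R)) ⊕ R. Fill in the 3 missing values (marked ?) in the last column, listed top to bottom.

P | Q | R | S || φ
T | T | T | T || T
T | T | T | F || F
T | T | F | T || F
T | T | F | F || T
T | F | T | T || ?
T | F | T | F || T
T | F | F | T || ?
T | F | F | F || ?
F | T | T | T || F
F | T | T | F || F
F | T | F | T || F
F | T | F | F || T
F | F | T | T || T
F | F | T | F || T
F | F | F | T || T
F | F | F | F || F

Row P=T, Q=F, R=T, S=T: ¬¬(Q ↔ S → (¬(P ∧ R ∧ R) ↔ R)) = T, so the formula = F.
Row P=T, Q=F, R=F, S=T: ¬¬(Q ↔ S → (¬(P ∧ R ∧ R) ↔ R)) = T, so the formula = T.
Row P=T, Q=F, R=F, S=F: ¬¬(Q ↔ S → (¬(P ∧ R ∧ R) ↔ R)) = F, so the formula = F.

F, T, F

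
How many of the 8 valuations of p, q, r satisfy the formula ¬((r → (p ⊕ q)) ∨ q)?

  p      q      r    |  (p ⊕ q)  (r → (p ⊕ q))  ((r → (p ⊕ q)) ∨ q)  ¬((r → (p ⊕ q)) ∨ q)
False  False  False  |   False        True              True                False        
False  False   True  |   False       False             False                 True        
False   True  False  |    True        True              True                False        
False   True   True  |    True        True              True                False        
 True  False  False  |    True        True              True                False        
 True  False   True  |    True        True              True                False        
 True   True  False  |   False        True              True                False        
 True   True   True  |   False       False              True                False        
The formula is true on 1 of the 8 rows.

1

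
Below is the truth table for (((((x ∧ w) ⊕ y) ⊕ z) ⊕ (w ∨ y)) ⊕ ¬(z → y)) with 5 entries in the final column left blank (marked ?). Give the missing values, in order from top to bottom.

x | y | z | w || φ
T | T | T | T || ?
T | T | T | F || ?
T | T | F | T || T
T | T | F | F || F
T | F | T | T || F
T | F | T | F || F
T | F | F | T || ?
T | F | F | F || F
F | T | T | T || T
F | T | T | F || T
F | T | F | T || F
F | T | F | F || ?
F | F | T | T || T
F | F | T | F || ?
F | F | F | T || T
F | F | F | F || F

F, T, F, F, F

Row x=T, y=T, z=T, w=T: ((((x ∧ w) ⊕ y) ⊕ z) ⊕ (w ∨ y)) = F, ¬(z → y) = F, so the formula = F.
Row x=T, y=T, z=T, w=F: ((((x ∧ w) ⊕ y) ⊕ z) ⊕ (w ∨ y)) = T, ¬(z → y) = F, so the formula = T.
Row x=T, y=F, z=F, w=T: ((((x ∧ w) ⊕ y) ⊕ z) ⊕ (w ∨ y)) = F, ¬(z → y) = F, so the formula = F.
Row x=F, y=T, z=F, w=F: ((((x ∧ w) ⊕ y) ⊕ z) ⊕ (w ∨ y)) = F, ¬(z → y) = F, so the formula = F.
Row x=F, y=F, z=T, w=F: ((((x ∧ w) ⊕ y) ⊕ z) ⊕ (w ∨ y)) = T, ¬(z → y) = T, so the formula = F.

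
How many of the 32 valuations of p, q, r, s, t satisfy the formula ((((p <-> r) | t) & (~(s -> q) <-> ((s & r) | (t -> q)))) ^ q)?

p | q | r | s | t || φ
0 | 0 | 0 | 0 | 0 || 0
0 | 0 | 0 | 0 | 1 || 1
0 | 0 | 0 | 1 | 0 || 1
0 | 0 | 0 | 1 | 1 || 0
0 | 0 | 1 | 0 | 0 || 0
0 | 0 | 1 | 0 | 1 || 1
0 | 0 | 1 | 1 | 0 || 0
0 | 0 | 1 | 1 | 1 || 1
0 | 1 | 0 | 0 | 0 || 1
0 | 1 | 0 | 0 | 1 || 1
0 | 1 | 0 | 1 | 0 || 1
0 | 1 | 0 | 1 | 1 || 1
0 | 1 | 1 | 0 | 0 || 1
0 | 1 | 1 | 0 | 1 || 1
0 | 1 | 1 | 1 | 0 || 1
0 | 1 | 1 | 1 | 1 || 1
1 | 0 | 0 | 0 | 0 || 0
1 | 0 | 0 | 0 | 1 || 1
1 | 0 | 0 | 1 | 0 || 0
1 | 0 | 0 | 1 | 1 || 0
1 | 0 | 1 | 0 | 0 || 0
1 | 0 | 1 | 0 | 1 || 1
1 | 0 | 1 | 1 | 0 || 1
1 | 0 | 1 | 1 | 1 || 1
1 | 1 | 0 | 0 | 0 || 1
1 | 1 | 0 | 0 | 1 || 1
1 | 1 | 0 | 1 | 0 || 1
1 | 1 | 0 | 1 | 1 || 1
1 | 1 | 1 | 0 | 0 || 1
1 | 1 | 1 | 0 | 1 || 1
1 | 1 | 1 | 1 | 0 || 1
1 | 1 | 1 | 1 | 1 || 1
The formula is true on 24 of the 32 rows.

24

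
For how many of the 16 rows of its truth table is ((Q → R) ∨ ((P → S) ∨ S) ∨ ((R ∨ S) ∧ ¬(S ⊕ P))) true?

15

P  Q  R  S  |  (Q → R)  (P → S)  ((P → S) ∨ S)  (R ∨ S)  (S ⊕ P)  ¬(S ⊕ P)  ((R ∨ S) ∧ ¬(S ⊕ P))  φ
1  1  1  1  |     1        1           1           1        0        1               1            1
1  1  1  0  |     1        0           0           1        1        0               0            1
1  1  0  1  |     0        1           1           1        0        1               1            1
1  1  0  0  |     0        0           0           0        1        0               0            0
1  0  1  1  |     1        1           1           1        0        1               1            1
1  0  1  0  |     1        0           0           1        1        0               0            1
1  0  0  1  |     1        1           1           1        0        1               1            1
1  0  0  0  |     1        0           0           0        1        0               0            1
0  1  1  1  |     1        1           1           1        1        0               0            1
0  1  1  0  |     1        1           1           1        0        1               1            1
0  1  0  1  |     0        1           1           1        1        0               0            1
0  1  0  0  |     0        1           1           0        0        1               0            1
0  0  1  1  |     1        1           1           1        1        0               0            1
0  0  1  0  |     1        1           1           1        0        1               1            1
0  0  0  1  |     1        1           1           1        1        0               0            1
0  0  0  0  |     1        1           1           0        0        1               0            1
The formula is true on 15 of the 16 rows.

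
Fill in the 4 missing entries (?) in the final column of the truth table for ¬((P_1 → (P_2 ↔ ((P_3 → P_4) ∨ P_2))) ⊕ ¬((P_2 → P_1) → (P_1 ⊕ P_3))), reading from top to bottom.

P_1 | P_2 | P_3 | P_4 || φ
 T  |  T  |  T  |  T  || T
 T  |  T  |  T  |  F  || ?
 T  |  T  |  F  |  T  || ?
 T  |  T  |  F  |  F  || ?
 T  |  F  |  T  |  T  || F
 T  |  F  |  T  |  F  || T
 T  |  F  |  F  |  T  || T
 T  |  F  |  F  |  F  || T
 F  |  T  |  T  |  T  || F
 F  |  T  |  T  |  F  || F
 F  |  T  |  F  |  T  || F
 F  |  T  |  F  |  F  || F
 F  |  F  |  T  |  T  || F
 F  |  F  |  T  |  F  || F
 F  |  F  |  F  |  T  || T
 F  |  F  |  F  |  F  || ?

Row P_1=T, P_2=T, P_3=T, P_4=F: (P_1 → (P_2 ↔ ((P_3 → P_4) ∨ P_2))) = T, ¬((P_2 → P_1) → (P_1 ⊕ P_3)) = T, ((P_1 → (P_2 ↔ ((P_3 → P_4) ∨ P_2))) ⊕ ¬((P_2 → P_1) → (P_1 ⊕ P_3))) = F, so the formula = T.
Row P_1=T, P_2=T, P_3=F, P_4=T: (P_1 → (P_2 ↔ ((P_3 → P_4) ∨ P_2))) = T, ¬((P_2 → P_1) → (P_1 ⊕ P_3)) = F, ((P_1 → (P_2 ↔ ((P_3 → P_4) ∨ P_2))) ⊕ ¬((P_2 → P_1) → (P_1 ⊕ P_3))) = T, so the formula = F.
Row P_1=T, P_2=T, P_3=F, P_4=F: (P_1 → (P_2 ↔ ((P_3 → P_4) ∨ P_2))) = T, ¬((P_2 → P_1) → (P_1 ⊕ P_3)) = F, ((P_1 → (P_2 ↔ ((P_3 → P_4) ∨ P_2))) ⊕ ¬((P_2 → P_1) → (P_1 ⊕ P_3))) = T, so the formula = F.
Row P_1=F, P_2=F, P_3=F, P_4=F: (P_1 → (P_2 ↔ ((P_3 → P_4) ∨ P_2))) = T, ¬((P_2 → P_1) → (P_1 ⊕ P_3)) = T, ((P_1 → (P_2 ↔ ((P_3 → P_4) ∨ P_2))) ⊕ ¬((P_2 → P_1) → (P_1 ⊕ P_3))) = F, so the formula = T.

T, F, F, T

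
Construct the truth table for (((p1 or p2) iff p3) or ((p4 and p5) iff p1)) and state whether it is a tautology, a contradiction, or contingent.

contingent

p1 | p2 | p3 | p4 | p5 | φ
-- | -- | -- | -- | -- | -
0  | 0  | 0  | 0  | 0  | 1
0  | 0  | 0  | 0  | 1  | 1
0  | 0  | 0  | 1  | 0  | 1
0  | 0  | 0  | 1  | 1  | 1
0  | 0  | 1  | 0  | 0  | 1
0  | 0  | 1  | 0  | 1  | 1
0  | 0  | 1  | 1  | 0  | 1
0  | 0  | 1  | 1  | 1  | 0
0  | 1  | 0  | 0  | 0  | 1
0  | 1  | 0  | 0  | 1  | 1
0  | 1  | 0  | 1  | 0  | 1
0  | 1  | 0  | 1  | 1  | 0
0  | 1  | 1  | 0  | 0  | 1
0  | 1  | 1  | 0  | 1  | 1
0  | 1  | 1  | 1  | 0  | 1
0  | 1  | 1  | 1  | 1  | 1
1  | 0  | 0  | 0  | 0  | 0
1  | 0  | 0  | 0  | 1  | 0
1  | 0  | 0  | 1  | 0  | 0
1  | 0  | 0  | 1  | 1  | 1
1  | 0  | 1  | 0  | 0  | 1
1  | 0  | 1  | 0  | 1  | 1
1  | 0  | 1  | 1  | 0  | 1
1  | 0  | 1  | 1  | 1  | 1
1  | 1  | 0  | 0  | 0  | 0
1  | 1  | 0  | 0  | 1  | 0
1  | 1  | 0  | 1  | 0  | 0
1  | 1  | 0  | 1  | 1  | 1
1  | 1  | 1  | 0  | 0  | 1
1  | 1  | 1  | 0  | 1  | 1
1  | 1  | 1  | 1  | 0  | 1
1  | 1  | 1  | 1  | 1  | 1
24 of 32 rows are 1, so the formula is contingent.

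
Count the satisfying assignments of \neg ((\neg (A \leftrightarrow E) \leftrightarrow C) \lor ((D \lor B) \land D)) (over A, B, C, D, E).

8

A  B  C  D  E  |  φ
F  F  F  F  F  |  F
F  F  F  F  T  |  T
F  F  F  T  F  |  F
F  F  F  T  T  |  F
F  F  T  F  F  |  T
F  F  T  F  T  |  F
F  F  T  T  F  |  F
F  F  T  T  T  |  F
F  T  F  F  F  |  F
F  T  F  F  T  |  T
F  T  F  T  F  |  F
F  T  F  T  T  |  F
F  T  T  F  F  |  T
F  T  T  F  T  |  F
F  T  T  T  F  |  F
F  T  T  T  T  |  F
T  F  F  F  F  |  T
T  F  F  F  T  |  F
T  F  F  T  F  |  F
T  F  F  T  T  |  F
T  F  T  F  F  |  F
T  F  T  F  T  |  T
T  F  T  T  F  |  F
T  F  T  T  T  |  F
T  T  F  F  F  |  T
T  T  F  F  T  |  F
T  T  F  T  F  |  F
T  T  F  T  T  |  F
T  T  T  F  F  |  F
T  T  T  F  T  |  T
T  T  T  T  F  |  F
T  T  T  T  T  |  F
The formula is true on 8 of the 32 rows.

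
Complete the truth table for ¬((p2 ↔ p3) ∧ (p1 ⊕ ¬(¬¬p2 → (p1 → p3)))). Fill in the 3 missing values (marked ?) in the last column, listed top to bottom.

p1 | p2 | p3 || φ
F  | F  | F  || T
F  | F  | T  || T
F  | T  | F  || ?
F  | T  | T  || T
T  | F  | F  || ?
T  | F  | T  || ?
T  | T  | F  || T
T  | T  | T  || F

Row p1=F, p2=T, p3=F: (p2 ↔ p3) = F, (p1 ⊕ ¬(¬¬p2 → (p1 → p3))) = F, ((p2 ↔ p3) ∧ (p1 ⊕ ¬(¬¬p2 → (p1 → p3)))) = F, so the formula = T.
Row p1=T, p2=F, p3=F: (p2 ↔ p3) = T, (p1 ⊕ ¬(¬¬p2 → (p1 → p3))) = T, ((p2 ↔ p3) ∧ (p1 ⊕ ¬(¬¬p2 → (p1 → p3)))) = T, so the formula = F.
Row p1=T, p2=F, p3=T: (p2 ↔ p3) = F, (p1 ⊕ ¬(¬¬p2 → (p1 → p3))) = T, ((p2 ↔ p3) ∧ (p1 ⊕ ¬(¬¬p2 → (p1 → p3)))) = F, so the formula = T.

T, F, T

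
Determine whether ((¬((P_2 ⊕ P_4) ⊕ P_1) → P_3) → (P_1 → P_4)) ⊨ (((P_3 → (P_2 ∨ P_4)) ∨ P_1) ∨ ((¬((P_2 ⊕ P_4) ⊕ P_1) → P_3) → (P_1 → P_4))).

P_1 | P_2 | P_3 | P_4 | φ | ψ
--- | --- | --- | --- | - | -
 T  |  T  |  T  |  T  | T | T
 T  |  T  |  T  |  F  | F | T
 T  |  T  |  F  |  T  | T | T
 T  |  T  |  F  |  F  | T | T
 T  |  F  |  T  |  T  | T | T
 T  |  F  |  T  |  F  | F | T
 T  |  F  |  F  |  T  | T | T
 T  |  F  |  F  |  F  | F | T
 F  |  T  |  T  |  T  | T | T
 F  |  T  |  T  |  F  | T | T
 F  |  T  |  F  |  T  | T | T
 F  |  T  |  F  |  F  | T | T
 F  |  F  |  T  |  T  | T | T
 F  |  F  |  T  |  F  | T | T
 F  |  F  |  F  |  T  | T | T
 F  |  F  |  F  |  F  | T | T
In every row where φ is true, ψ is also true, so φ ⊨ ψ.

yes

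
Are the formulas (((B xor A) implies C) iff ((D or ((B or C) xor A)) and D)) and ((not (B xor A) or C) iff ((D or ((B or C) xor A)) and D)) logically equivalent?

A  B  C  D  |  φ  ψ
1  1  1  1  |  1  1
1  1  1  0  |  0  0
1  1  0  1  |  1  1
1  1  0  0  |  0  0
1  0  1  1  |  1  1
1  0  1  0  |  0  0
1  0  0  1  |  0  0
1  0  0  0  |  1  1
0  1  1  1  |  1  1
0  1  1  0  |  0  0
0  1  0  1  |  0  0
0  1  0  0  |  1  1
0  0  1  1  |  1  1
0  0  1  0  |  0  0
0  0  0  1  |  1  1
0  0  0  0  |  0  0
The columns for φ and ψ agree on every row, so they are logically equivalent.

equivalent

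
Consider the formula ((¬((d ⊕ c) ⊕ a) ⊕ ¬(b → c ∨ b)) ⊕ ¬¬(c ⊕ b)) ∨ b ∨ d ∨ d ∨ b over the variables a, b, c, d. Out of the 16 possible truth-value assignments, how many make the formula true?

a | b | c | d || φ
1 | 1 | 1 | 1 || 1
1 | 1 | 1 | 0 || 1
1 | 1 | 0 | 1 || 1
1 | 1 | 0 | 0 || 1
1 | 0 | 1 | 1 || 1
1 | 0 | 1 | 0 || 0
1 | 0 | 0 | 1 || 1
1 | 0 | 0 | 0 || 0
0 | 1 | 1 | 1 || 1
0 | 1 | 1 | 0 || 1
0 | 1 | 0 | 1 || 1
0 | 1 | 0 | 0 || 1
0 | 0 | 1 | 1 || 1
0 | 0 | 1 | 0 || 1
0 | 0 | 0 | 1 || 1
0 | 0 | 0 | 0 || 1
The formula is true on 14 of the 16 rows.

14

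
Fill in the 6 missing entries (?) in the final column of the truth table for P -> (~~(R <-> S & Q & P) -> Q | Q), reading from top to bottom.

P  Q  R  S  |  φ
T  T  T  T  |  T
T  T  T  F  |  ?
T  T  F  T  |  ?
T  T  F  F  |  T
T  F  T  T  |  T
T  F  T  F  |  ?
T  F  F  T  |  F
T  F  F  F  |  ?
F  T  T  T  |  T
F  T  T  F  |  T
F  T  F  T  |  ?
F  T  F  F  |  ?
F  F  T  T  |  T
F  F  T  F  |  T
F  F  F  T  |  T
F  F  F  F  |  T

Row P=T, Q=T, R=T, S=F: (~~(R <-> S & Q & P) -> Q | Q) = T, so the formula = T.
Row P=T, Q=T, R=F, S=T: (~~(R <-> S & Q & P) -> Q | Q) = T, so the formula = T.
Row P=T, Q=F, R=T, S=F: (~~(R <-> S & Q & P) -> Q | Q) = T, so the formula = T.
Row P=T, Q=F, R=F, S=F: (~~(R <-> S & Q & P) -> Q | Q) = F, so the formula = F.
Row P=F, Q=T, R=F, S=T: (~~(R <-> S & Q & P) -> Q | Q) = T, so the formula = T.
Row P=F, Q=T, R=F, S=F: (~~(R <-> S & Q & P) -> Q | Q) = T, so the formula = T.

T, T, T, F, T, T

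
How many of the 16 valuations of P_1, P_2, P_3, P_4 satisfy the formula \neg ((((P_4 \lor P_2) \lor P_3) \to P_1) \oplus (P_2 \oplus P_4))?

P_1  P_2  P_3  P_4  |  (P_4 \lor P_2)  ((P_4 \lor P_2) \lor P_3)  (P_2 \oplus P_4)  φ
 T    T    T    T   |        T                     T                     F          F
 T    T    T    F   |        T                     T                     T          T
 T    T    F    T   |        T                     T                     F          F
 T    T    F    F   |        T                     T                     T          T
 T    F    T    T   |        T                     T                     T          T
 T    F    T    F   |        F                     T                     F          F
 T    F    F    T   |        T                     T                     T          T
 T    F    F    F   |        F                     F                     F          F
 F    T    T    T   |        T                     T                     F          T
 F    T    T    F   |        T                     T                     T          F
 F    T    F    T   |        T                     T                     F          T
 F    T    F    F   |        T                     T                     T          F
 F    F    T    T   |        T                     T                     T          F
 F    F    T    F   |        F                     T                     F          T
 F    F    F    T   |        T                     T                     T          F
 F    F    F    F   |        F                     F                     F          F
The formula is true on 7 of the 16 rows.

7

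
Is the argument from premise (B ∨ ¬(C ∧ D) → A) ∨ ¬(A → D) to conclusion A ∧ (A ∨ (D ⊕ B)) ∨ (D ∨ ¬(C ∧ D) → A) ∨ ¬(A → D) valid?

no

A | B | C | D || φ | ψ
1 | 1 | 1 | 1 || 1 | 1
1 | 1 | 1 | 0 || 1 | 1
1 | 1 | 0 | 1 || 1 | 1
1 | 1 | 0 | 0 || 1 | 1
1 | 0 | 1 | 1 || 1 | 1
1 | 0 | 1 | 0 || 1 | 1
1 | 0 | 0 | 1 || 1 | 1
1 | 0 | 0 | 0 || 1 | 1
0 | 1 | 1 | 1 || 0 | 0
0 | 1 | 1 | 0 || 0 | 0
0 | 1 | 0 | 1 || 0 | 0
0 | 1 | 0 | 0 || 0 | 0
0 | 0 | 1 | 1 || 1 | 0
0 | 0 | 1 | 0 || 0 | 0
0 | 0 | 0 | 1 || 0 | 0
0 | 0 | 0 | 0 || 0 | 0
At A=0, B=0, C=1, D=1 we have φ true but ψ false, so φ does not entail ψ.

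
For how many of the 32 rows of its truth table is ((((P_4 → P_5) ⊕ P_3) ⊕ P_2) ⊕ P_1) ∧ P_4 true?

P_1  P_2  P_3  P_4  P_5  |  φ
 T    T    T    T    T   |  F
 T    T    T    T    F   |  T
 T    T    T    F    T   |  F
 T    T    T    F    F   |  F
 T    T    F    T    T   |  T
 T    T    F    T    F   |  F
 T    T    F    F    T   |  F
 T    T    F    F    F   |  F
 T    F    T    T    T   |  T
 T    F    T    T    F   |  F
 T    F    T    F    T   |  F
 T    F    T    F    F   |  F
 T    F    F    T    T   |  F
 T    F    F    T    F   |  T
 T    F    F    F    T   |  F
 T    F    F    F    F   |  F
 F    T    T    T    T   |  T
 F    T    T    T    F   |  F
 F    T    T    F    T   |  F
 F    T    T    F    F   |  F
 F    T    F    T    T   |  F
 F    T    F    T    F   |  T
 F    T    F    F    T   |  F
 F    T    F    F    F   |  F
 F    F    T    T    T   |  F
 F    F    T    T    F   |  T
 F    F    T    F    T   |  F
 F    F    T    F    F   |  F
 F    F    F    T    T   |  T
 F    F    F    T    F   |  F
 F    F    F    F    T   |  F
 F    F    F    F    F   |  F
The formula is true on 8 of the 32 rows.

8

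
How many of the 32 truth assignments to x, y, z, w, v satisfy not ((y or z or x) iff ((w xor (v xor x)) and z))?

20

x | y | z | w | v || φ
T | T | T | T | T || F
T | T | T | T | F || T
T | T | T | F | T || T
T | T | T | F | F || F
T | T | F | T | T || T
T | T | F | T | F || T
T | T | F | F | T || T
T | T | F | F | F || T
T | F | T | T | T || F
T | F | T | T | F || T
T | F | T | F | T || T
T | F | T | F | F || F
T | F | F | T | T || T
T | F | F | T | F || T
T | F | F | F | T || T
T | F | F | F | F || T
F | T | T | T | T || T
F | T | T | T | F || F
F | T | T | F | T || F
F | T | T | F | F || T
F | T | F | T | T || T
F | T | F | T | F || T
F | T | F | F | T || T
F | T | F | F | F || T
F | F | T | T | T || T
F | F | T | T | F || F
F | F | T | F | T || F
F | F | T | F | F || T
F | F | F | T | T || F
F | F | F | T | F || F
F | F | F | F | T || F
F | F | F | F | F || F
The formula is true on 20 of the 32 rows.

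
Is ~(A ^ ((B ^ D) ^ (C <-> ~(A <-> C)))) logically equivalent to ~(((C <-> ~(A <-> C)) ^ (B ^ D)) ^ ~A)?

  A   |   B   |   C   |   D   ||   φ   |   ψ  
False | False | False | False || False |  True
False | False | False |  True ||  True | False
False | False |  True | False || False |  True
False | False |  True |  True ||  True | False
False |  True | False | False ||  True | False
False |  True | False |  True || False |  True
False |  True |  True | False ||  True | False
False |  True |  True |  True || False |  True
 True | False | False | False || False |  True
 True | False | False |  True ||  True | False
 True | False |  True | False || False |  True
 True | False |  True |  True ||  True | False
 True |  True | False | False ||  True | False
 True |  True | False |  True || False |  True
 True |  True |  True | False ||  True | False
 True |  True |  True |  True || False |  True
The columns differ at A=False, B=False, C=False, D=False (φ=False, ψ=True), so they are not equivalent.

not equivalent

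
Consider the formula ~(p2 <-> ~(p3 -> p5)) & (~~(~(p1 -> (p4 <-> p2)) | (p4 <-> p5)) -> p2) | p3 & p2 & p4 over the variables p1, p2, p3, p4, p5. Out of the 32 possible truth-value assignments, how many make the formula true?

p1 | p2 | p3 | p4 | p5 | φ
-- | -- | -- | -- | -- | -
T  | T  | T  | T  | T  | T
T  | T  | T  | T  | F  | T
T  | T  | T  | F  | T  | T
T  | T  | T  | F  | F  | F
T  | T  | F  | T  | T  | T
T  | T  | F  | T  | F  | T
T  | T  | F  | F  | T  | T
T  | T  | F  | F  | F  | T
T  | F  | T  | T  | T  | F
T  | F  | T  | T  | F  | F
T  | F  | T  | F  | T  | F
T  | F  | T  | F  | F  | F
T  | F  | F  | T  | T  | F
T  | F  | F  | T  | F  | F
T  | F  | F  | F  | T  | F
T  | F  | F  | F  | F  | F
F  | T  | T  | T  | T  | T
F  | T  | T  | T  | F  | T
F  | T  | T  | F  | T  | T
F  | T  | T  | F  | F  | F
F  | T  | F  | T  | T  | T
F  | T  | F  | T  | F  | T
F  | T  | F  | F  | T  | T
F  | T  | F  | F  | F  | T
F  | F  | T  | T  | T  | F
F  | F  | T  | T  | F  | T
F  | F  | T  | F  | T  | F
F  | F  | T  | F  | F  | F
F  | F  | F  | T  | T  | F
F  | F  | F  | T  | F  | F
F  | F  | F  | F  | T  | F
F  | F  | F  | F  | F  | F
The formula is true on 15 of the 32 rows.

15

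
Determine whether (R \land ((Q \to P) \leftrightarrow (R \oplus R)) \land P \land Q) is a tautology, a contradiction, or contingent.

contradiction

P | Q | R | (Q \to P) | (R \oplus R) | φ
- | - | - | --------- | ------------ | -
F | F | F |     T     |      F       | F
F | F | T |     T     |      F       | F
F | T | F |     F     |      F       | F
F | T | T |     F     |      F       | F
T | F | F |     T     |      F       | F
T | F | T |     T     |      F       | F
T | T | F |     T     |      F       | F
T | T | T |     T     |      F       | F
Every row is F, so the formula is a contradiction.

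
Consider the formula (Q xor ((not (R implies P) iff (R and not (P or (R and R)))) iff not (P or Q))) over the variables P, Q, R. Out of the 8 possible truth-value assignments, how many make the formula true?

P  Q  R  |  φ
F  F  F  |  T
F  F  T  |  F
F  T  F  |  T
F  T  T  |  F
T  F  F  |  F
T  F  T  |  F
T  T  F  |  T
T  T  T  |  T
The formula is true on 4 of the 8 rows.

4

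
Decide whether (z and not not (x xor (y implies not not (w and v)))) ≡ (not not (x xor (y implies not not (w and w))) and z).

not equivalent

x  y  z  w  v  |  φ  ψ
0  0  0  0  0  |  0  0
0  0  0  0  1  |  0  0
0  0  0  1  0  |  0  0
0  0  0  1  1  |  0  0
0  0  1  0  0  |  1  1
0  0  1  0  1  |  1  1
0  0  1  1  0  |  1  1
0  0  1  1  1  |  1  1
0  1  0  0  0  |  0  0
0  1  0  0  1  |  0  0
0  1  0  1  0  |  0  0
0  1  0  1  1  |  0  0
0  1  1  0  0  |  0  0
0  1  1  0  1  |  0  0
0  1  1  1  0  |  0  1
0  1  1  1  1  |  1  1
1  0  0  0  0  |  0  0
1  0  0  0  1  |  0  0
1  0  0  1  0  |  0  0
1  0  0  1  1  |  0  0
1  0  1  0  0  |  0  0
1  0  1  0  1  |  0  0
1  0  1  1  0  |  0  0
1  0  1  1  1  |  0  0
1  1  0  0  0  |  0  0
1  1  0  0  1  |  0  0
1  1  0  1  0  |  0  0
1  1  0  1  1  |  0  0
1  1  1  0  0  |  1  1
1  1  1  0  1  |  1  1
1  1  1  1  0  |  1  0
1  1  1  1  1  |  0  0
The columns differ at x=0, y=1, z=1, w=1, v=0 (φ=0, ψ=1), so they are not equivalent.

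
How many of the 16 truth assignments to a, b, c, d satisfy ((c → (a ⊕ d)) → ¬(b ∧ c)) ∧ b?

a | b | c | d || (a ⊕ d) | (c → (a ⊕ d)) | (b ∧ c) | ¬(b ∧ c) | ((c → (a ⊕ d)) → ¬(b ∧ c)) | (((c → (a ⊕ d)) → ¬(b ∧ c)) ∧ b)
T | T | T | T ||    F    |       F       |    T    |    F     |             T              |                T                
T | T | T | F ||    T    |       T       |    T    |    F     |             F              |                F                
T | T | F | T ||    F    |       T       |    F    |    T     |             T              |                T                
T | T | F | F ||    T    |       T       |    F    |    T     |             T              |                T                
T | F | T | T ||    F    |       F       |    F    |    T     |             T              |                F                
T | F | T | F ||    T    |       T       |    F    |    T     |             T              |                F                
T | F | F | T ||    F    |       T       |    F    |    T     |             T              |                F                
T | F | F | F ||    T    |       T       |    F    |    T     |             T              |                F                
F | T | T | T ||    T    |       T       |    T    |    F     |             F              |                F                
F | T | T | F ||    F    |       F       |    T    |    F     |             T              |                T                
F | T | F | T ||    T    |       T       |    F    |    T     |             T              |                T                
F | T | F | F ||    F    |       T       |    F    |    T     |             T              |                T                
F | F | T | T ||    T    |       T       |    F    |    T     |             T              |                F                
F | F | T | F ||    F    |       F       |    F    |    T     |             T              |                F                
F | F | F | T ||    T    |       T       |    F    |    T     |             T              |                F                
F | F | F | F ||    F    |       T       |    F    |    T     |             T              |                F                
The formula is true on 6 of the 16 rows.

6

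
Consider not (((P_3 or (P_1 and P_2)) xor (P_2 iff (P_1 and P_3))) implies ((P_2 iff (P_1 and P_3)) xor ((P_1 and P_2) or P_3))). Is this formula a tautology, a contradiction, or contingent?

P_1 | P_2 | P_3 | (P_1 and P_2) | (P_3 or (P_1 and P_2)) | (P_1 and P_3) | (P_2 iff (P_1 and P_3)) | ((P_1 and P_2) or P_3) | φ
--- | --- | --- | ------------- | ---------------------- | ------------- | ----------------------- | ---------------------- | -
 F  |  F  |  F  |       F       |           F            |       F       |            T            |           F            | F
 F  |  F  |  T  |       F       |           T            |       F       |            T            |           T            | F
 F  |  T  |  F  |       F       |           F            |       F       |            F            |           F            | F
 F  |  T  |  T  |       F       |           T            |       F       |            F            |           T            | F
 T  |  F  |  F  |       F       |           F            |       F       |            T            |           F            | F
 T  |  F  |  T  |       F       |           T            |       T       |            F            |           T            | F
 T  |  T  |  F  |       T       |           T            |       F       |            F            |           T            | F
 T  |  T  |  T  |       T       |           T            |       T       |            T            |           T            | F
Every row is F, so the formula is a contradiction.

contradiction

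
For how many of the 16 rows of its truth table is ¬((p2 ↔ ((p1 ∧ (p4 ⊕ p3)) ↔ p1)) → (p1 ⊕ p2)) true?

p1 | p2 | p3 | p4 || (p4 ⊕ p3) | (p1 ∧ (p4 ⊕ p3)) | ((p1 ∧ (p4 ⊕ p3)) ↔ p1) | (p1 ⊕ p2) | φ
F  | F  | F  | F  ||     F     |        F         |            T            |     F     | F
F  | F  | F  | T  ||     T     |        F         |            T            |     F     | F
F  | F  | T  | F  ||     T     |        F         |            T            |     F     | F
F  | F  | T  | T  ||     F     |        F         |            T            |     F     | F
F  | T  | F  | F  ||     F     |        F         |            T            |     T     | F
F  | T  | F  | T  ||     T     |        F         |            T            |     T     | F
F  | T  | T  | F  ||     T     |        F         |            T            |     T     | F
F  | T  | T  | T  ||     F     |        F         |            T            |     T     | F
T  | F  | F  | F  ||     F     |        F         |            F            |     T     | F
T  | F  | F  | T  ||     T     |        T         |            T            |     T     | F
T  | F  | T  | F  ||     T     |        T         |            T            |     T     | F
T  | F  | T  | T  ||     F     |        F         |            F            |     T     | F
T  | T  | F  | F  ||     F     |        F         |            F            |     F     | F
T  | T  | F  | T  ||     T     |        T         |            T            |     F     | T
T  | T  | T  | F  ||     T     |        T         |            T            |     F     | T
T  | T  | T  | T  ||     F     |        F         |            F            |     F     | F
The formula is true on 2 of the 16 rows.

2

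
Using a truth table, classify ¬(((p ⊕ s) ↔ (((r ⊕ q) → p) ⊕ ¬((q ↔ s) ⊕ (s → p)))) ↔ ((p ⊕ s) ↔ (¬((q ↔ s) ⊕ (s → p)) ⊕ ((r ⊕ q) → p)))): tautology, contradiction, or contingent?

p | q | r | s || φ
T | T | T | T || F
T | T | T | F || F
T | T | F | T || F
T | T | F | F || F
T | F | T | T || F
T | F | T | F || F
T | F | F | T || F
T | F | F | F || F
F | T | T | T || F
F | T | T | F || F
F | T | F | T || F
F | T | F | F || F
F | F | T | T || F
F | F | T | F || F
F | F | F | T || F
F | F | F | F || F
Every row is F, so the formula is a contradiction.

contradiction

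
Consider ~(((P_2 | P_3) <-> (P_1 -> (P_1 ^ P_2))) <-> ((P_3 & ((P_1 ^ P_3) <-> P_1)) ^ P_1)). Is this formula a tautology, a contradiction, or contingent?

contingent

P_1  P_2  P_3     (P_2 | P_3)  (P_1 ^ P_2)  (P_1 -> (P_1 ^ P_2))  (P_1 ^ P_3)  ((P_1 ^ P_3) <-> P_1)  φ
 F    F    F           F            F                T                 F                 T            F
 F    F    T           T            F                T                 T                 F            T
 F    T    F           T            T                T                 F                 T            T
 F    T    T           T            T                T                 T                 F            T
 T    F    F           F            T                T                 T                 T            T
 T    F    T           T            T                T                 F                 F            F
 T    T    F           T            F                F                 T                 T            T
 T    T    T           T            F                F                 F                 F            T
6 of 8 rows are T, so the formula is contingent.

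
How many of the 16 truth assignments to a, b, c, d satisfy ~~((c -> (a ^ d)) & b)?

a | b | c | d || (a ^ d) | (c -> (a ^ d)) | ((c -> (a ^ d)) & b) | ~((c -> (a ^ d)) & b) | ~~((c -> (a ^ d)) & b)
0 | 0 | 0 | 0 ||    0    |       1        |          0           |           1           |           0           
0 | 0 | 0 | 1 ||    1    |       1        |          0           |           1           |           0           
0 | 0 | 1 | 0 ||    0    |       0        |          0           |           1           |           0           
0 | 0 | 1 | 1 ||    1    |       1        |          0           |           1           |           0           
0 | 1 | 0 | 0 ||    0    |       1        |          1           |           0           |           1           
0 | 1 | 0 | 1 ||    1    |       1        |          1           |           0           |           1           
0 | 1 | 1 | 0 ||    0    |       0        |          0           |           1           |           0           
0 | 1 | 1 | 1 ||    1    |       1        |          1           |           0           |           1           
1 | 0 | 0 | 0 ||    1    |       1        |          0           |           1           |           0           
1 | 0 | 0 | 1 ||    0    |       1        |          0           |           1           |           0           
1 | 0 | 1 | 0 ||    1    |       1        |          0           |           1           |           0           
1 | 0 | 1 | 1 ||    0    |       0        |          0           |           1           |           0           
1 | 1 | 0 | 0 ||    1    |       1        |          1           |           0           |           1           
1 | 1 | 0 | 1 ||    0    |       1        |          1           |           0           |           1           
1 | 1 | 1 | 0 ||    1    |       1        |          1           |           0           |           1           
1 | 1 | 1 | 1 ||    0    |       0        |          0           |           1           |           0           
The formula is true on 6 of the 16 rows.

6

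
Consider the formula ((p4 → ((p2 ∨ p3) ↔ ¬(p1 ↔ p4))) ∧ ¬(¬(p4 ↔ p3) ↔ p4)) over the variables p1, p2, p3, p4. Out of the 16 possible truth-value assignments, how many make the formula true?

6

  p1     p2     p3     p4   |    φ  
False  False  False  False  |  False
False  False  False   True  |  False
False  False   True  False  |   True
False  False   True   True  |   True
False   True  False  False  |  False
False   True  False   True  |  False
False   True   True  False  |   True
False   True   True   True  |   True
 True  False  False  False  |  False
 True  False  False   True  |  False
 True  False   True  False  |   True
 True  False   True   True  |  False
 True   True  False  False  |  False
 True   True  False   True  |  False
 True   True   True  False  |   True
 True   True   True   True  |  False
The formula is true on 6 of the 16 rows.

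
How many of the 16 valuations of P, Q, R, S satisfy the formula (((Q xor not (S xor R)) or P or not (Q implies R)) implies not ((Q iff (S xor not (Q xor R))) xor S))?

10

P  Q  R  S  |  φ
1  1  1  1  |  0
1  1  1  0  |  0
1  1  0  1  |  1
1  1  0  0  |  1
1  0  1  1  |  0
1  0  1  0  |  0
1  0  0  1  |  1
1  0  0  0  |  1
0  1  1  1  |  1
0  1  1  0  |  0
0  1  0  1  |  1
0  1  0  0  |  1
0  0  1  1  |  0
0  0  1  0  |  1
0  0  0  1  |  1
0  0  0  0  |  1
The formula is true on 10 of the 16 rows.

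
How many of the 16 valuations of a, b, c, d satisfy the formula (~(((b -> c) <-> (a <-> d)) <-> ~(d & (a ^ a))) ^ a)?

8

  a   |   b   |   c   |   d   ||   φ  
 True |  True |  True |  True ||  True
 True |  True |  True | False || False
 True |  True | False |  True || False
 True |  True | False | False ||  True
 True | False |  True |  True ||  True
 True | False |  True | False || False
 True | False | False |  True ||  True
 True | False | False | False || False
False |  True |  True |  True ||  True
False |  True |  True | False || False
False |  True | False |  True || False
False |  True | False | False ||  True
False | False |  True |  True ||  True
False | False |  True | False || False
False | False | False |  True ||  True
False | False | False | False || False
The formula is true on 8 of the 16 rows.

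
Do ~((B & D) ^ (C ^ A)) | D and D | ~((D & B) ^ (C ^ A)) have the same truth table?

A | B | C | D || φ | ψ
T | T | T | T || T | T
T | T | T | F || T | T
T | T | F | T || T | T
T | T | F | F || F | F
T | F | T | T || T | T
T | F | T | F || T | T
T | F | F | T || T | T
T | F | F | F || F | F
F | T | T | T || T | T
F | T | T | F || F | F
F | T | F | T || T | T
F | T | F | F || T | T
F | F | T | T || T | T
F | F | T | F || F | F
F | F | F | T || T | T
F | F | F | F || T | T
The columns for φ and ψ agree on every row, so they are logically equivalent.

equivalent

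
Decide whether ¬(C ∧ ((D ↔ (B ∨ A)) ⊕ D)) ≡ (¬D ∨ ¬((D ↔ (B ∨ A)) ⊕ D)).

A  B  C  D  |  φ  ψ
T  T  T  T  |  T  T
T  T  T  F  |  T  T
T  T  F  T  |  T  T
T  T  F  F  |  T  T
T  F  T  T  |  T  T
T  F  T  F  |  T  T
T  F  F  T  |  T  T
T  F  F  F  |  T  T
F  T  T  T  |  T  T
F  T  T  F  |  T  T
F  T  F  T  |  T  T
F  T  F  F  |  T  T
F  F  T  T  |  F  F
F  F  T  F  |  F  T
F  F  F  T  |  T  F
F  F  F  F  |  T  T
The columns differ at A=F, B=F, C=T, D=F (φ=F, ψ=T), so they are not equivalent.

not equivalent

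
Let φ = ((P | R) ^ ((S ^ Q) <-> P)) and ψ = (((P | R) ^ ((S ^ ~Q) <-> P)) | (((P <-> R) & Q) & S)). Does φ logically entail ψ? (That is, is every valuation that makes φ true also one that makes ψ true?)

no

P  Q  R  S  |  φ  ψ
F  F  F  F  |  T  F
F  F  F  T  |  F  T
F  F  T  F  |  F  T
F  F  T  T  |  T  F
F  T  F  F  |  F  T
F  T  F  T  |  T  T
F  T  T  F  |  T  F
F  T  T  T  |  F  T
T  F  F  F  |  T  F
T  F  F  T  |  F  T
T  F  T  F  |  T  F
T  F  T  T  |  F  T
T  T  F  F  |  F  T
T  T  F  T  |  T  F
T  T  T  F  |  F  T
T  T  T  T  |  T  T
At P=F, Q=F, R=F, S=F we have φ true but ψ false, so φ does not entail ψ.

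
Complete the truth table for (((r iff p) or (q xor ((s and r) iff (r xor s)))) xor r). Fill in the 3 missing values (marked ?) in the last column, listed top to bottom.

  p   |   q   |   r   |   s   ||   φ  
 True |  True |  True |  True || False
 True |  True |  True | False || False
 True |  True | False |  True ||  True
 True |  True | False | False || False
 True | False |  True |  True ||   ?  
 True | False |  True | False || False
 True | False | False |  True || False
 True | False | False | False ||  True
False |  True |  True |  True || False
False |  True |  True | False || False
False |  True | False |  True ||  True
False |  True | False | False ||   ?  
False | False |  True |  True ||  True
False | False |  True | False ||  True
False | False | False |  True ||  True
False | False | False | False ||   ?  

False, True, True

Row p=True, q=False, r=True, s=True: ((r iff p) or (q xor ((s and r) iff (r xor s)))) = True, so the formula = False.
Row p=False, q=True, r=False, s=False: ((r iff p) or (q xor ((s and r) iff (r xor s)))) = True, so the formula = True.
Row p=False, q=False, r=False, s=False: ((r iff p) or (q xor ((s and r) iff (r xor s)))) = True, so the formula = True.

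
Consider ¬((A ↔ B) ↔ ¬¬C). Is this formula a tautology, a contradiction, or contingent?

A | B | C || ¬((A ↔ B) ↔ ¬¬C)
T | T | T ||        F        
T | T | F ||        T        
T | F | T ||        T        
T | F | F ||        F        
F | T | T ||        T        
F | T | F ||        F        
F | F | T ||        F        
F | F | F ||        T        
4 of 8 rows are T, so the formula is contingent.

contingent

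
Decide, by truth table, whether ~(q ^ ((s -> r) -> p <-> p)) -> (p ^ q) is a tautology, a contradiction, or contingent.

p | q | r | s | φ
- | - | - | - | -
T | T | T | T | F
T | T | T | F | F
T | T | F | T | F
T | T | F | F | F
T | F | T | T | T
T | F | T | F | T
T | F | F | T | T
T | F | F | F | T
F | T | T | T | T
F | T | T | F | T
F | T | F | T | T
F | T | F | F | T
F | F | T | T | T
F | F | T | F | T
F | F | F | T | F
F | F | F | F | T
11 of 16 rows are T, so the formula is contingent.

contingent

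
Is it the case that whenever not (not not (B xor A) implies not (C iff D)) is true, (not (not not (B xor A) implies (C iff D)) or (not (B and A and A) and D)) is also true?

A  B  C  D  |  φ  ψ
0  0  0  0  |  0  0
0  0  0  1  |  0  1
0  0  1  0  |  0  0
0  0  1  1  |  0  1
0  1  0  0  |  1  0
0  1  0  1  |  0  1
0  1  1  0  |  0  1
0  1  1  1  |  1  1
1  0  0  0  |  1  0
1  0  0  1  |  0  1
1  0  1  0  |  0  1
1  0  1  1  |  1  1
1  1  0  0  |  0  0
1  1  0  1  |  0  0
1  1  1  0  |  0  0
1  1  1  1  |  0  0
At A=0, B=1, C=0, D=0 we have φ true but ψ false, so φ does not entail ψ.

no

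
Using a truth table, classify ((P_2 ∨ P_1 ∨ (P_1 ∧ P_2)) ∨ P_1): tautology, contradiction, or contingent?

contingent

 P_1    P_2   |    φ  
False  False  |  False
False   True  |   True
 True  False  |   True
 True   True  |   True
3 of 4 rows are True, so the formula is contingent.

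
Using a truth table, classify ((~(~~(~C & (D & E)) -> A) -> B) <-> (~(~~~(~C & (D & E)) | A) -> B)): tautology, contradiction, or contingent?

A | B | C | D | E | φ
- | - | - | - | - | -
F | F | F | F | F | T
F | F | F | F | T | T
F | F | F | T | F | T
F | F | F | T | T | T
F | F | T | F | F | T
F | F | T | F | T | T
F | F | T | T | F | T
F | F | T | T | T | T
F | T | F | F | F | T
F | T | F | F | T | T
F | T | F | T | F | T
F | T | F | T | T | T
F | T | T | F | F | T
F | T | T | F | T | T
F | T | T | T | F | T
F | T | T | T | T | T
T | F | F | F | F | T
T | F | F | F | T | T
T | F | F | T | F | T
T | F | F | T | T | T
T | F | T | F | F | T
T | F | T | F | T | T
T | F | T | T | F | T
T | F | T | T | T | T
T | T | F | F | F | T
T | T | F | F | T | T
T | T | F | T | F | T
T | T | F | T | T | T
T | T | T | F | F | T
T | T | T | F | T | T
T | T | T | T | F | T
T | T | T | T | T | T
Every row is T, so the formula is a tautology.

tautology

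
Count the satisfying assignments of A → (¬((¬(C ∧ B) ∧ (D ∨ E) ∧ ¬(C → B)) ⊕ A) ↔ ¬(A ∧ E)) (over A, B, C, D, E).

23

A  B  C  D  E  |  φ
1  1  1  1  1  |  1
1  1  1  1  0  |  0
1  1  1  0  1  |  1
1  1  1  0  0  |  0
1  1  0  1  1  |  1
1  1  0  1  0  |  0
1  1  0  0  1  |  1
1  1  0  0  0  |  0
1  0  1  1  1  |  0
1  0  1  1  0  |  1
1  0  1  0  1  |  0
1  0  1  0  0  |  0
1  0  0  1  1  |  1
1  0  0  1  0  |  0
1  0  0  0  1  |  1
1  0  0  0  0  |  0
0  1  1  1  1  |  1
0  1  1  1  0  |  1
0  1  1  0  1  |  1
0  1  1  0  0  |  1
0  1  0  1  1  |  1
0  1  0  1  0  |  1
0  1  0  0  1  |  1
0  1  0  0  0  |  1
0  0  1  1  1  |  1
0  0  1  1  0  |  1
0  0  1  0  1  |  1
0  0  1  0  0  |  1
0  0  0  1  1  |  1
0  0  0  1  0  |  1
0  0  0  0  1  |  1
0  0  0  0  0  |  1
The formula is true on 23 of the 32 rows.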